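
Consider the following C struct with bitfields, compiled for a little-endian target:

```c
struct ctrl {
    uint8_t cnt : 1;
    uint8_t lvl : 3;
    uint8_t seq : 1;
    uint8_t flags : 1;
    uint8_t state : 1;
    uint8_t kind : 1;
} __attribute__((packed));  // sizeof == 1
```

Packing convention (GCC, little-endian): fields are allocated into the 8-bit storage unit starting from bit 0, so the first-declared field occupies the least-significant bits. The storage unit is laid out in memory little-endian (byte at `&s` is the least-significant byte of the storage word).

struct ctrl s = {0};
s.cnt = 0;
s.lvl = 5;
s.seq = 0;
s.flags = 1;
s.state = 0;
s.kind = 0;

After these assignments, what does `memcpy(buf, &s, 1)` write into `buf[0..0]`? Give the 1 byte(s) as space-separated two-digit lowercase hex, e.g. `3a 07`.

cnt (1b) val=0 bits=0x0 at bit 0: 0x00
lvl (3b) val=5 bits=0x5 at bit 1: 0x0a
seq (1b) val=0 bits=0x0 at bit 4: 0x0a
flags (1b) val=1 bits=0x1 at bit 5: 0x2a
state (1b) val=0 bits=0x0 at bit 6: 0x2a
kind (1b) val=0 bits=0x0 at bit 7: 0x2a
word = 0x2a → little-endian bytes:
  [0]=0x2a

2a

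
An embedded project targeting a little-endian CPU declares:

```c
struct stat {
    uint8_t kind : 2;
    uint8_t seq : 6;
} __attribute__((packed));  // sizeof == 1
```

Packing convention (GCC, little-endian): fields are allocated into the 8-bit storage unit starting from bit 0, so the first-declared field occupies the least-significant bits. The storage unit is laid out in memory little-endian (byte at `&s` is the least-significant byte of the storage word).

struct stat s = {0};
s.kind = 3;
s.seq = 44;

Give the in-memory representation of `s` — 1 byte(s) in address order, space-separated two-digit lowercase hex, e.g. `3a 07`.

kind:2 = 3 → 0x3 << 0 → word 0x03
seq:6 = 44 → 0x2c << 2 → word 0xb3
word = 0xb3 → little-endian bytes:
  [0]=0xb3

b3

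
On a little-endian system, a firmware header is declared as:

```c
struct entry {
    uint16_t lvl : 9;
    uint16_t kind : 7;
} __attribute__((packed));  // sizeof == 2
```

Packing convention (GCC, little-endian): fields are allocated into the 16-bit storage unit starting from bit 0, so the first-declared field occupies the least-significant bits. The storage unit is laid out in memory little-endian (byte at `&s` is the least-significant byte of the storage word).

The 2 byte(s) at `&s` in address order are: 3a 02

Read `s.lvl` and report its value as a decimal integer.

58

[0]=0x3a [1]=0x02 (little-endian) → word 0x023a
lvl:9 @ bit 0 → (0x023a>>0)&0x1ff = 0x3a  ←
kind:7 @ bit 9 → (0x023a>>9)&0x7f = 0x1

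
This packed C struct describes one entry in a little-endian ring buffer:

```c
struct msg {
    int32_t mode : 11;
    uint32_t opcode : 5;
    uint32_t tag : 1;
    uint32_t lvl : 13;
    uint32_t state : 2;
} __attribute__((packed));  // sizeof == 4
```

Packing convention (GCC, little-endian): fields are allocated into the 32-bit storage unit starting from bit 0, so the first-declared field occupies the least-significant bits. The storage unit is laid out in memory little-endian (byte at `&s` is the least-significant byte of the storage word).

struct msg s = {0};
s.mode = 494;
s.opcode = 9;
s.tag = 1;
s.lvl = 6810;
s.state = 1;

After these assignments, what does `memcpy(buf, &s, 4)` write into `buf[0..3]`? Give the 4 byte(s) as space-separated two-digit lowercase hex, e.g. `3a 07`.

[0+:11] mode=494 & 0x7ff = 0x1ee; word=0x000001ee
[11+:5] opcode=9 & 0x1f = 0x9; word=0x000049ee
[16+:1] tag=1 & 0x1 = 0x1; word=0x000149ee
[17+:13] lvl=6810 & 0x1fff = 0x1a9a; word=0x353549ee
[30+:2] state=1 & 0x3 = 0x1; word=0x753549ee
word = 0x753549ee → little-endian bytes:
  [0]=0xee  [1]=0x49  [2]=0x35  [3]=0x75

ee 49 35 75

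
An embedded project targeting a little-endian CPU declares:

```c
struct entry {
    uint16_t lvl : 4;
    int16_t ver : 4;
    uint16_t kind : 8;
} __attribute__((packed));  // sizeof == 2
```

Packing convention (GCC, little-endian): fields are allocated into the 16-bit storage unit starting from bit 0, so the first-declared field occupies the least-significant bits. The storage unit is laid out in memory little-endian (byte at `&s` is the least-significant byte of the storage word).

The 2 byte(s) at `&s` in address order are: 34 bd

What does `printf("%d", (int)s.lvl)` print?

4

[0]=0x34 [1]=0xbd (little-endian) → word 0xbd34
lvl [0+:4] = (word>>0) & 0xf = 4  ←
ver [4+:4] = (word>>4) & 0xf = 3
kind [8+:8] = (word>>8) & 0xff = 189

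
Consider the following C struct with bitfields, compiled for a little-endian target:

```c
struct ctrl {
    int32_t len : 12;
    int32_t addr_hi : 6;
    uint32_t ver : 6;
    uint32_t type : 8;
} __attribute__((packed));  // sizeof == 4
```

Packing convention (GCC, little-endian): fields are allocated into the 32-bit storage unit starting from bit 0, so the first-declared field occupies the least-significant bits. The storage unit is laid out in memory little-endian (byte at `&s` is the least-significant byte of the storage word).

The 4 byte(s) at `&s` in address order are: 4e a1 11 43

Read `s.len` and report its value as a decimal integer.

334

[0]=0x4e [1]=0xa1 [2]=0x11 [3]=0x43 (little-endian) → word 0x4311a14e
len [0+:12] = (word>>0) & 0xfff = 334  ←
addr_hi [12+:6] = (word>>12) & 0x3f = 26
ver [18+:6] = (word>>18) & 0x3f = 4
type [24+:8] = (word>>24) & 0xff = 67
len signed 12b, MSB=0: value = 334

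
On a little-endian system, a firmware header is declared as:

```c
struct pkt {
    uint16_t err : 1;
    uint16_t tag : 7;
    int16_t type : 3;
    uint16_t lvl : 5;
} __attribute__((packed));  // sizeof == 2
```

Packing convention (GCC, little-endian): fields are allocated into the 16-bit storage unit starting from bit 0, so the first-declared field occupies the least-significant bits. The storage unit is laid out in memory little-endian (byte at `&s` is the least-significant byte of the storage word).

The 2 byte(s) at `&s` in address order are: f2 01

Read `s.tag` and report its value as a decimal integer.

[0]=0xf2 [1]=0x01 (little-endian) → word 0x01f2
err:1 @ bit 0 → (0x01f2>>0)&0x1 = 0x0
tag:7 @ bit 1 → (0x01f2>>1)&0x7f = 0x79  ←
type:3 @ bit 8 → (0x01f2>>8)&0x7 = 0x1
lvl:5 @ bit 11 → (0x01f2>>11)&0x1f = 0x0

121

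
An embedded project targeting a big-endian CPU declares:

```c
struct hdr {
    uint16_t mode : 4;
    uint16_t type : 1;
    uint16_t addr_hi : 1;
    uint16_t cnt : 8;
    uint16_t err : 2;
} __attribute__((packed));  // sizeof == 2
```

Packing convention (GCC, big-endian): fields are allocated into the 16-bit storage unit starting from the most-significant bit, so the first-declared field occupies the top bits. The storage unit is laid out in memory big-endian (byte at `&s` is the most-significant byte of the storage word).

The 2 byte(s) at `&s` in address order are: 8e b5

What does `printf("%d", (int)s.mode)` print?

8

[0]=0x8e [1]=0xb5 (big-endian) → word 0x8eb5
mode:4 @ bit 12 → (0x8eb5>>12)&0xf = 0x8  ←
type:1 @ bit 11 → (0x8eb5>>11)&0x1 = 0x1
addr_hi:1 @ bit 10 → (0x8eb5>>10)&0x1 = 0x1
cnt:8 @ bit 2 → (0x8eb5>>2)&0xff = 0xad
err:2 @ bit 0 → (0x8eb5>>0)&0x3 = 0x1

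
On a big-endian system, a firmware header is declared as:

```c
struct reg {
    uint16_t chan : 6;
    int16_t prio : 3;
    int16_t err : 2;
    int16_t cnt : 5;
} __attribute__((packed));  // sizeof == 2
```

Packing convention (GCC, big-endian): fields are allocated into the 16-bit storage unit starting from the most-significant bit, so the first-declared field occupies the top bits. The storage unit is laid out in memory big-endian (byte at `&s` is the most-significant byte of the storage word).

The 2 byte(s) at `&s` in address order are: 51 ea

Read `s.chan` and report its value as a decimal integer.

[0]=0x51 [1]=0xea (big-endian) → word 0x51ea
chan [10+:6] = (word>>10) & 0x3f = 20  ←
prio [7+:3] = (word>>7) & 0x7 = 3
err [5+:2] = (word>>5) & 0x3 = 3
cnt [0+:5] = (word>>0) & 0x1f = 10

20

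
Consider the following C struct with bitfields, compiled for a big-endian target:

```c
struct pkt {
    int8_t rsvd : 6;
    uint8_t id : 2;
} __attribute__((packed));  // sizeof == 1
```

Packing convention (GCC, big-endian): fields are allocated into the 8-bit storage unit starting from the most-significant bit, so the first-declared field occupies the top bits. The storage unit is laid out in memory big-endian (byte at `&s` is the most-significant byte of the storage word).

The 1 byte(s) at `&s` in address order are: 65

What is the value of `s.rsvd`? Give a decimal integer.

[0]=0x65 (big-endian) → word 0x65
rsvd:6 @ bit 2 → (0x65>>2)&0x3f = 0x19  ←
id:2 @ bit 0 → (0x65>>0)&0x3 = 0x1
rsvd signed 6b, MSB=0: value = 25

25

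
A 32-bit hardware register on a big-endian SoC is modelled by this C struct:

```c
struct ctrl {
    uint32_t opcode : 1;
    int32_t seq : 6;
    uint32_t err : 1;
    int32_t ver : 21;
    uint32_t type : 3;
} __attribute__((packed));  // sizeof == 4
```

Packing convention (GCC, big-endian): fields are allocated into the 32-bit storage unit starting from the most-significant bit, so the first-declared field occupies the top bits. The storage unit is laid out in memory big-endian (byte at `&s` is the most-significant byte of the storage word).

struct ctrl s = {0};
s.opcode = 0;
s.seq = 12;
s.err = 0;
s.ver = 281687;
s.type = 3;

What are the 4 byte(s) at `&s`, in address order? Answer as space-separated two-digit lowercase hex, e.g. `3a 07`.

opcode:1 = 0 → 0x0 << 31 → word 0x00000000
seq:6 = 12 → 0xc << 25 → word 0x18000000
err:1 = 0 → 0x0 << 24 → word 0x18000000
ver:21 = 281687 → 0x44c57 << 3 → word 0x182262b8
type:3 = 3 → 0x3 << 0 → word 0x182262bb
word = 0x182262bb → big-endian bytes:
  [0]=0x18  [1]=0x22  [2]=0x62  [3]=0xbb

18 22 62 bb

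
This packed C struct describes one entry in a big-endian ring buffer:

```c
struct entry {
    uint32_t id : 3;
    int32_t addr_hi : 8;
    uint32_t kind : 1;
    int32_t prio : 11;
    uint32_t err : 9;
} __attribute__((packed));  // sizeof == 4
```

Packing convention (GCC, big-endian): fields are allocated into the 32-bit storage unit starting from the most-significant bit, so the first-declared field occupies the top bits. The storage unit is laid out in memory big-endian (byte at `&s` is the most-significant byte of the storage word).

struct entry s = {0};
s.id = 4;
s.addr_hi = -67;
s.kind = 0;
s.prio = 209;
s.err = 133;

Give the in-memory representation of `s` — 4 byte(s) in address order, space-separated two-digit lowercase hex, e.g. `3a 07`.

97 a1 a2 85

id:3 = 4 → 0x4 << 29 → word 0x80000000
addr_hi:8 = -67 → 0xbd << 21 → word 0x97a00000
kind:1 = 0 → 0x0 << 20 → word 0x97a00000
prio:11 = 209 → 0xd1 << 9 → word 0x97a1a200
err:9 = 133 → 0x85 << 0 → word 0x97a1a285
word = 0x97a1a285 → big-endian bytes:
  [0]=0x97  [1]=0xa1  [2]=0xa2  [3]=0x85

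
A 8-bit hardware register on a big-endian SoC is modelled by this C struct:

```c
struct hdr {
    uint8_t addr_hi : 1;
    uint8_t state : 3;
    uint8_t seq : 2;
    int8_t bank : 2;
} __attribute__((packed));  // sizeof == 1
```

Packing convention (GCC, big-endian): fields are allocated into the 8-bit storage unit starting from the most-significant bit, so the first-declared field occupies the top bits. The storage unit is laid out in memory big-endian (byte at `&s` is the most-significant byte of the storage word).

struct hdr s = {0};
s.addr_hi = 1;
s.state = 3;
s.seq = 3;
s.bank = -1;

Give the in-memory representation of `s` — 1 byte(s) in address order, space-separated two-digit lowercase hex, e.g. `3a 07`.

addr_hi:1 = 1 → 0x1 << 7 → word 0x80
state:3 = 3 → 0x3 << 4 → word 0xb0
seq:2 = 3 → 0x3 << 2 → word 0xbc
bank:2 = -1 → 0x3 << 0 → word 0xbf
word = 0xbf → big-endian bytes:
  [0]=0xbf

bf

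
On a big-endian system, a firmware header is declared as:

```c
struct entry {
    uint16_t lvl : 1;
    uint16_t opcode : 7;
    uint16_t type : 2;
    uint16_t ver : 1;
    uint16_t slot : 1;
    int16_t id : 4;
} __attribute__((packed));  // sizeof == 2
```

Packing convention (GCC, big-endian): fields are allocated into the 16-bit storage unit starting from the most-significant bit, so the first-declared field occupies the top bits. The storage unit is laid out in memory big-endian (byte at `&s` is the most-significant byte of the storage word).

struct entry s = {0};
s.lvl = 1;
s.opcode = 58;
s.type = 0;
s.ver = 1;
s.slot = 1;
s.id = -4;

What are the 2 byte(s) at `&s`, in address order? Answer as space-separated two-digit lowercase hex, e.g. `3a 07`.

ba 3c

[15+:1] lvl=1 & 0x1 = 0x1; word=0x8000
[8+:7] opcode=58 & 0x7f = 0x3a; word=0xba00
[6+:2] type=0 & 0x3 = 0x0; word=0xba00
[5+:1] ver=1 & 0x1 = 0x1; word=0xba20
[4+:1] slot=1 & 0x1 = 0x1; word=0xba30
[0+:4] id=-4 & 0xf = 0xc; word=0xba3c
word = 0xba3c → big-endian bytes:
  [0]=0xba  [1]=0x3c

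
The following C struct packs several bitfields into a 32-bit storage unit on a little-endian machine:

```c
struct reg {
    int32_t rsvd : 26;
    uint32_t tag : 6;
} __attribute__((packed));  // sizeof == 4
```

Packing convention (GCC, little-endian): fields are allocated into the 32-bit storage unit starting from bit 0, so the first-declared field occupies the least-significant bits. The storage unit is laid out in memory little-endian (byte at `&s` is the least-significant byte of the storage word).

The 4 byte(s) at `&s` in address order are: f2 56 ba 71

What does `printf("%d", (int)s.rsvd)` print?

28989170

[0]=0xf2 [1]=0x56 [2]=0xba [3]=0x71 (little-endian) → word 0x71ba56f2
rsvd [0+:26] = (word>>0) & 0x3ffffff = 28989170  ←
tag [26+:6] = (word>>26) & 0x3f = 28
rsvd signed 26b, MSB=0: value = 28989170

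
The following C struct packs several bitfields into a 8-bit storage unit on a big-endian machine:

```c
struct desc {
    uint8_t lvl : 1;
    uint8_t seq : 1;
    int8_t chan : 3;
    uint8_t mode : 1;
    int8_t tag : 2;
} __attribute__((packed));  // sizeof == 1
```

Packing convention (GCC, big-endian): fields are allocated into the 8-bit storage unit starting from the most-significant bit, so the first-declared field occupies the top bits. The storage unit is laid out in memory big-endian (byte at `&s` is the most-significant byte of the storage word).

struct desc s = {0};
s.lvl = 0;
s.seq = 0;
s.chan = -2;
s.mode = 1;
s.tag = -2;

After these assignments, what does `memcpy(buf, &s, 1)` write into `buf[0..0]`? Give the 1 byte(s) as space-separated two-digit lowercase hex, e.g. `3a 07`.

lvl:1 = 0 → 0x0 << 7 → word 0x00
seq:1 = 0 → 0x0 << 6 → word 0x00
chan:3 = -2 → 0x6 << 3 → word 0x30
mode:1 = 1 → 0x1 << 2 → word 0x34
tag:2 = -2 → 0x2 << 0 → word 0x36
word = 0x36 → big-endian bytes:
  [0]=0x36

36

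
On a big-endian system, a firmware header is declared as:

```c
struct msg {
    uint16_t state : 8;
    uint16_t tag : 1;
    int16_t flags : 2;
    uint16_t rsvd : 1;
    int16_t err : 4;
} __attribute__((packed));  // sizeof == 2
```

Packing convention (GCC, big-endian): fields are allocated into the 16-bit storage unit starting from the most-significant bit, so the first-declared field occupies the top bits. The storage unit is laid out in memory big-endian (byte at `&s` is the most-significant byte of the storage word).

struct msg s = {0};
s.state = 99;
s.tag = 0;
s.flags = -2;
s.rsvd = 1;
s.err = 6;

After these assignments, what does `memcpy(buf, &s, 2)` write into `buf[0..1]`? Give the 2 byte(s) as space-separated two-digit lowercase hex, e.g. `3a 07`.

[8+:8] state=99 & 0xff = 0x63; word=0x6300
[7+:1] tag=0 & 0x1 = 0x0; word=0x6300
[5+:2] flags=-2 & 0x3 = 0x2; word=0x6340
[4+:1] rsvd=1 & 0x1 = 0x1; word=0x6350
[0+:4] err=6 & 0xf = 0x6; word=0x6356
word = 0x6356 → big-endian bytes:
  [0]=0x63  [1]=0x56

63 56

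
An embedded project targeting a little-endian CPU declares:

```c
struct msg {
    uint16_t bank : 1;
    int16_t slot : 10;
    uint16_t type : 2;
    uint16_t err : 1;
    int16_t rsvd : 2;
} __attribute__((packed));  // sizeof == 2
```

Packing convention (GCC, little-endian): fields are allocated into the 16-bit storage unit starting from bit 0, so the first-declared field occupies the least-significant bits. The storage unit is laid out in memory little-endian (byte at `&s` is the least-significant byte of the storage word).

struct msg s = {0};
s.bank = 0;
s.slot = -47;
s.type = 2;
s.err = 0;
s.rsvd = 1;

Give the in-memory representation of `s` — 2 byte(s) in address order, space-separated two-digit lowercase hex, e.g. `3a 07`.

a2 57

bank (1b) val=0 bits=0x0 at bit 0: 0x0000
slot (10b) val=-47 bits=0x3d1 at bit 1: 0x07a2
type (2b) val=2 bits=0x2 at bit 11: 0x17a2
err (1b) val=0 bits=0x0 at bit 13: 0x17a2
rsvd (2b) val=1 bits=0x1 at bit 14: 0x57a2
word = 0x57a2 → little-endian bytes:
  [0]=0xa2  [1]=0x57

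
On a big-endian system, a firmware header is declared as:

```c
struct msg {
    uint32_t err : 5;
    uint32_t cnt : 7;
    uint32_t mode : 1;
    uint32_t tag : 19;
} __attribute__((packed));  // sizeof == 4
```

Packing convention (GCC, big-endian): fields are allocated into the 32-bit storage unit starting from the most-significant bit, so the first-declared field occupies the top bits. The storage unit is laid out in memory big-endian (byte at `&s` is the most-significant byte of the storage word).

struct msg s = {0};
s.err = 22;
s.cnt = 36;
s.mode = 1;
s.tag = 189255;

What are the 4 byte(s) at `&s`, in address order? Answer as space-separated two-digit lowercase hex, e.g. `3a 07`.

err:5 = 22 → 0x16 << 27 → word 0xb0000000
cnt:7 = 36 → 0x24 << 20 → word 0xb2400000
mode:1 = 1 → 0x1 << 19 → word 0xb2480000
tag:19 = 189255 → 0x2e347 << 0 → word 0xb24ae347
word = 0xb24ae347 → big-endian bytes:
  [0]=0xb2  [1]=0x4a  [2]=0xe3  [3]=0x47

b2 4a e3 47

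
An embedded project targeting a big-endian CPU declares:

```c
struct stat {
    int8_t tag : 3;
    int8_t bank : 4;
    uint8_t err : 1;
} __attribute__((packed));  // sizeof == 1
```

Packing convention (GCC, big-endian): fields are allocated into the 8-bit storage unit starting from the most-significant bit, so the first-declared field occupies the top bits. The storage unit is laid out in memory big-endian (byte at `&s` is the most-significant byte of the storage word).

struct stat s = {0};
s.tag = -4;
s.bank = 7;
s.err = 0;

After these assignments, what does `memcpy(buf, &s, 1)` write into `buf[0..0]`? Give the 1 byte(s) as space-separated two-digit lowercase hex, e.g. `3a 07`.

8e

[5+:3] tag=-4 & 0x7 = 0x4; word=0x80
[1+:4] bank=7 & 0xf = 0x7; word=0x8e
[0+:1] err=0 & 0x1 = 0x0; word=0x8e
word = 0x8e → big-endian bytes:
  [0]=0x8e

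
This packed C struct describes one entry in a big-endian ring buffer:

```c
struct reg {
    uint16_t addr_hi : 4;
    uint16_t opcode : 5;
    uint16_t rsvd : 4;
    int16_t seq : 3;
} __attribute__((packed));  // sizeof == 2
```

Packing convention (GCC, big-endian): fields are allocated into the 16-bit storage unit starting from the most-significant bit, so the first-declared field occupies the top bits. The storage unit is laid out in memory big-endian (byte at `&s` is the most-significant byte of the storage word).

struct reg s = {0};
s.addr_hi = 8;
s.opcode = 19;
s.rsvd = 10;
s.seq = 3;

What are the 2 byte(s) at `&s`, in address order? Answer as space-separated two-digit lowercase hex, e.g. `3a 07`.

89 d3

[12+:4] addr_hi=8 & 0xf = 0x8; word=0x8000
[7+:5] opcode=19 & 0x1f = 0x13; word=0x8980
[3+:4] rsvd=10 & 0xf = 0xa; word=0x89d0
[0+:3] seq=3 & 0x7 = 0x3; word=0x89d3
word = 0x89d3 → big-endian bytes:
  [0]=0x89  [1]=0xd3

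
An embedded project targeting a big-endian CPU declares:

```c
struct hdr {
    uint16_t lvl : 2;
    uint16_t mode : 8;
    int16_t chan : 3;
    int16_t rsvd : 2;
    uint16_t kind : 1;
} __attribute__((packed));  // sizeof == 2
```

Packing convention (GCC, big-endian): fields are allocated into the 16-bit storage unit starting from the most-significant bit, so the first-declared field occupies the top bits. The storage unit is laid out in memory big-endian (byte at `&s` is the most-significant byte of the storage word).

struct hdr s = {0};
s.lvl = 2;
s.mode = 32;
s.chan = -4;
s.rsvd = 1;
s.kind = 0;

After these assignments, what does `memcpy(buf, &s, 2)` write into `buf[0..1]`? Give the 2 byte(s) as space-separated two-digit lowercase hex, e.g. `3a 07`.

lvl:2 = 2 → 0x2 << 14 → word 0x8000
mode:8 = 32 → 0x20 << 6 → word 0x8800
chan:3 = -4 → 0x4 << 3 → word 0x8820
rsvd:2 = 1 → 0x1 << 1 → word 0x8822
kind:1 = 0 → 0x0 << 0 → word 0x8822
word = 0x8822 → big-endian bytes:
  [0]=0x88  [1]=0x22

88 22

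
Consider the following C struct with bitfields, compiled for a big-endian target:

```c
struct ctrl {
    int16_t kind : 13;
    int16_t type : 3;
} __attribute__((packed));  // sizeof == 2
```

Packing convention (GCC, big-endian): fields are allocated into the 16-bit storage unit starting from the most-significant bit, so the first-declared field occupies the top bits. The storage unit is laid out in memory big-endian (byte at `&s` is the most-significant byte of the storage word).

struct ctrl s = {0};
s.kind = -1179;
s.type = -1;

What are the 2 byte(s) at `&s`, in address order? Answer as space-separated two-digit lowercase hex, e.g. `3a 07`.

kind (13b) val=-1179 bits=0x1b65 at bit 3: 0xdb28
type (3b) val=-1 bits=0x7 at bit 0: 0xdb2f
word = 0xdb2f → big-endian bytes:
  [0]=0xdb  [1]=0x2f

db 2f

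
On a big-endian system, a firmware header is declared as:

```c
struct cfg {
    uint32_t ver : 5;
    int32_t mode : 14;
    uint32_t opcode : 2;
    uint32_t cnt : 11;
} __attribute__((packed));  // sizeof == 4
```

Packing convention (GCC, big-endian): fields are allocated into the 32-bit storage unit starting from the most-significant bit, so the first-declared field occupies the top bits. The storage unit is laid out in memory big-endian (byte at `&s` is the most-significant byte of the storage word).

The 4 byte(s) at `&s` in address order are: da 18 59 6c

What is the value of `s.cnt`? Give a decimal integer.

364

[0]=0xda [1]=0x18 [2]=0x59 [3]=0x6c (big-endian) → word 0xda18596c
ver [27+:5] = (word>>27) & 0x1f = 27
mode [13+:14] = (word>>13) & 0x3fff = 4290
opcode [11+:2] = (word>>11) & 0x3 = 3
cnt [0+:11] = (word>>0) & 0x7ff = 364  ←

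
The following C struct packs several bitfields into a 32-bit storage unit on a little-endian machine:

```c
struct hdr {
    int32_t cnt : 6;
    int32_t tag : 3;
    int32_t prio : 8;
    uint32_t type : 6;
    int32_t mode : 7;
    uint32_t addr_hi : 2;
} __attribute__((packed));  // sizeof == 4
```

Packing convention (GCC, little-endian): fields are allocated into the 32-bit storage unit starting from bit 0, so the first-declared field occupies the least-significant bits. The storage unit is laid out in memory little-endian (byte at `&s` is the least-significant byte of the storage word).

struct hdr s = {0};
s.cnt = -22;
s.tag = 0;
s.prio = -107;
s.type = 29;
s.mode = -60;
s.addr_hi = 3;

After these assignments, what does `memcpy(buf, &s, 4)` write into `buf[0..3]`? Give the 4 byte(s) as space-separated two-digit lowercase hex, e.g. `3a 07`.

2a 2a 3b e2

cnt:6 = -22 → 0x2a << 0 → word 0x0000002a
tag:3 = 0 → 0x0 << 6 → word 0x0000002a
prio:8 = -107 → 0x95 << 9 → word 0x00012a2a
type:6 = 29 → 0x1d << 17 → word 0x003b2a2a
mode:7 = -60 → 0x44 << 23 → word 0x223b2a2a
addr_hi:2 = 3 → 0x3 << 30 → word 0xe23b2a2a
word = 0xe23b2a2a → little-endian bytes:
  [0]=0x2a  [1]=0x2a  [2]=0x3b  [3]=0xe2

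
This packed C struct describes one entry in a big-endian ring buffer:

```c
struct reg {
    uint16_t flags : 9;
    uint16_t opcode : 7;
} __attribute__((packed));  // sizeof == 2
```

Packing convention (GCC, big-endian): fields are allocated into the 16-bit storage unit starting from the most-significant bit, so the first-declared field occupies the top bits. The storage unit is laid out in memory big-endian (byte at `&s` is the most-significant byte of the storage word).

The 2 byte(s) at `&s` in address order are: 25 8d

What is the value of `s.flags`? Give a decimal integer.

[0]=0x25 [1]=0x8d (big-endian) → word 0x258d
flags [7+:9] = (word>>7) & 0x1ff = 75  ←
opcode [0+:7] = (word>>0) & 0x7f = 13

75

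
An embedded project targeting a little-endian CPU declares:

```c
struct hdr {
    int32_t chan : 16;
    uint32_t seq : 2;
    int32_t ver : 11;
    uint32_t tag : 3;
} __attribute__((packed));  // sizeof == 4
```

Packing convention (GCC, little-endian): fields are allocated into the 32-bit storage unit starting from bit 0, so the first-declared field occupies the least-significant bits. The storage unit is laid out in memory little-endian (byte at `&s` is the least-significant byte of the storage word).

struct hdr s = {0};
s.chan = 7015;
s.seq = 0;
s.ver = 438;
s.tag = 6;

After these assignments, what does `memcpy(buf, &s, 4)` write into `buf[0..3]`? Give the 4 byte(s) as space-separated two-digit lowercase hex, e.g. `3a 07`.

67 1b d8 c6

chan (16b) val=7015 bits=0x1b67 at bit 0: 0x00001b67
seq (2b) val=0 bits=0x0 at bit 16: 0x00001b67
ver (11b) val=438 bits=0x1b6 at bit 18: 0x06d81b67
tag (3b) val=6 bits=0x6 at bit 29: 0xc6d81b67
word = 0xc6d81b67 → little-endian bytes:
  [0]=0x67  [1]=0x1b  [2]=0xd8  [3]=0xc6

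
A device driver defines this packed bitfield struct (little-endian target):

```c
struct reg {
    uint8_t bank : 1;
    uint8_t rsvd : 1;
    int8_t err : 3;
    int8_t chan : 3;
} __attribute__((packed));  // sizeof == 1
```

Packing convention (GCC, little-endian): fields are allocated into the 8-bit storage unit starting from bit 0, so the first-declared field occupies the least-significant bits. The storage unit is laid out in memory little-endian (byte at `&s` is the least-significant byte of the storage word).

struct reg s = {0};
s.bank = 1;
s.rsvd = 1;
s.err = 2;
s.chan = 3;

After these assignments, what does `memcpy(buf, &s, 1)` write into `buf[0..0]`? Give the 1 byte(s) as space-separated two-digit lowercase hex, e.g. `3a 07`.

bank:1 = 1 → 0x1 << 0 → word 0x01
rsvd:1 = 1 → 0x1 << 1 → word 0x03
err:3 = 2 → 0x2 << 2 → word 0x0b
chan:3 = 3 → 0x3 << 5 → word 0x6b
word = 0x6b → little-endian bytes:
  [0]=0x6b

6b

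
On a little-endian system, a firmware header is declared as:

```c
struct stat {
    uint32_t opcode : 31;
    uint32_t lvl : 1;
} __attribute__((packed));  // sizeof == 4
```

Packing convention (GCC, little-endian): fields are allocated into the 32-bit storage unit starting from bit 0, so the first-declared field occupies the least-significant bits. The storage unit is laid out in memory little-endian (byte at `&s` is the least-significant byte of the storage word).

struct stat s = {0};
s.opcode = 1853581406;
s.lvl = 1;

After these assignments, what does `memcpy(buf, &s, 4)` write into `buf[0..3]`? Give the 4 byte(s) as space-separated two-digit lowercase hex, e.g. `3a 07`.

5e 68 7b ee

[0+:31] opcode=1853581406 & 0x7fffffff = 0x6e7b685e; word=0x6e7b685e
[31+:1] lvl=1 & 0x1 = 0x1; word=0xee7b685e
word = 0xee7b685e → little-endian bytes:
  [0]=0x5e  [1]=0x68  [2]=0x7b  [3]=0xee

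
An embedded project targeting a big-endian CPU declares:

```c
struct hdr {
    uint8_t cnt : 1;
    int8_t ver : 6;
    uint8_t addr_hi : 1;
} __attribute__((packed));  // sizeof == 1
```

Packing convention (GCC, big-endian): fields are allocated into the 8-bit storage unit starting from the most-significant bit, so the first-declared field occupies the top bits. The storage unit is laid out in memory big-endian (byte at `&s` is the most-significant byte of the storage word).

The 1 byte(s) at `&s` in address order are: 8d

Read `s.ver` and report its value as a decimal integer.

6

[0]=0x8d (big-endian) → word 0x8d
cnt [7+:1] = (word>>7) & 0x1 = 1
ver [1+:6] = (word>>1) & 0x3f = 6  ←
addr_hi [0+:1] = (word>>0) & 0x1 = 1
ver signed 6b, MSB=0: value = 6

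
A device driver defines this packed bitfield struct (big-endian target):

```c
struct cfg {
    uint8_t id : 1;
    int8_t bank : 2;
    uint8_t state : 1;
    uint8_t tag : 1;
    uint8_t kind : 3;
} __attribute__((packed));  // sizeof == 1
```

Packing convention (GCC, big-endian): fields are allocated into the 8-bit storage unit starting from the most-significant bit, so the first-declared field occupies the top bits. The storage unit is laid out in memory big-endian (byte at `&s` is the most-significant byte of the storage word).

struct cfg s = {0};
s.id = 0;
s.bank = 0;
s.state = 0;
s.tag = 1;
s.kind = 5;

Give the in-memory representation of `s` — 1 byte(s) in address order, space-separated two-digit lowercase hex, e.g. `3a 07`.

0d

id (1b) val=0 bits=0x0 at bit 7: 0x00
bank (2b) val=0 bits=0x0 at bit 5: 0x00
state (1b) val=0 bits=0x0 at bit 4: 0x00
tag (1b) val=1 bits=0x1 at bit 3: 0x08
kind (3b) val=5 bits=0x5 at bit 0: 0x0d
word = 0x0d → big-endian bytes:
  [0]=0x0d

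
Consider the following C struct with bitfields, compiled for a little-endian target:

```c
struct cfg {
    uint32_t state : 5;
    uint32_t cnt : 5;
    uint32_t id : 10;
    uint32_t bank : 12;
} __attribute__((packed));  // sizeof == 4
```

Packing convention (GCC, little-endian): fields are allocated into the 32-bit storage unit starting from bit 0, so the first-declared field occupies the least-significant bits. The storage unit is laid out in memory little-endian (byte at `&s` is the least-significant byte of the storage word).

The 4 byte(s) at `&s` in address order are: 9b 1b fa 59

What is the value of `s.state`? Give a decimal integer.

[0]=0x9b [1]=0x1b [2]=0xfa [3]=0x59 (little-endian) → word 0x59fa1b9b
state [0+:5] = (word>>0) & 0x1f = 27  ←
cnt [5+:5] = (word>>5) & 0x1f = 28
id [10+:10] = (word>>10) & 0x3ff = 646
bank [20+:12] = (word>>20) & 0xfff = 1439

27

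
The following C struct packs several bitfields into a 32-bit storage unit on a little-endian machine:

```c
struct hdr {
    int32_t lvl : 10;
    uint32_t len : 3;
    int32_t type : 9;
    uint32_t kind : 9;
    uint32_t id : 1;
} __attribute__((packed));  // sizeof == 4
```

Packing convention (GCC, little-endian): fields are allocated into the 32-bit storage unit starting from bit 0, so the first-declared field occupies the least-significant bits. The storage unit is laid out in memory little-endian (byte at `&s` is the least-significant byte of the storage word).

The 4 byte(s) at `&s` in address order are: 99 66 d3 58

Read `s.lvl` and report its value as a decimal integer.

[0]=0x99 [1]=0x66 [2]=0xd3 [3]=0x58 (little-endian) → word 0x58d36699
lvl [0+:10] = (word>>0) & 0x3ff = 665  ←
len [10+:3] = (word>>10) & 0x7 = 1
type [13+:9] = (word>>13) & 0x1ff = 155
kind [22+:9] = (word>>22) & 0x1ff = 355
id [31+:1] = (word>>31) & 0x1 = 0
lvl signed 10b, MSB=1: 665 - 1024 = -359

-359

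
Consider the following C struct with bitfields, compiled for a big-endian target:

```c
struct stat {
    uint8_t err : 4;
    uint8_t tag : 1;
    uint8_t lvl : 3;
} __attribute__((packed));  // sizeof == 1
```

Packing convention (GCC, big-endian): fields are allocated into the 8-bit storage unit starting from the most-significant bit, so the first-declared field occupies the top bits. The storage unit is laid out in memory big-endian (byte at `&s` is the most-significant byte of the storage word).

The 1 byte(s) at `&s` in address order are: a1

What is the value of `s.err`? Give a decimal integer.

10

[0]=0xa1 (big-endian) → word 0xa1
err [4+:4] = (word>>4) & 0xf = 10  ←
tag [3+:1] = (word>>3) & 0x1 = 0
lvl [0+:3] = (word>>0) & 0x7 = 1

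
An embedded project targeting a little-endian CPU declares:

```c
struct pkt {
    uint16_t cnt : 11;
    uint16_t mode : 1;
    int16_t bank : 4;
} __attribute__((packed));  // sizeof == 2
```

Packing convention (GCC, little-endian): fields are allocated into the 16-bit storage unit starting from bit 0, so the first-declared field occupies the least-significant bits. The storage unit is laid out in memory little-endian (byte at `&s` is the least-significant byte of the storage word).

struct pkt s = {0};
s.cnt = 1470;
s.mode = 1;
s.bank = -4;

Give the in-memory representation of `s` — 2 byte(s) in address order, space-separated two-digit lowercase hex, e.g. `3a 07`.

cnt:11 = 1470 → 0x5be << 0 → word 0x05be
mode:1 = 1 → 0x1 << 11 → word 0x0dbe
bank:4 = -4 → 0xc << 12 → word 0xcdbe
word = 0xcdbe → little-endian bytes:
  [0]=0xbe  [1]=0xcd

be cd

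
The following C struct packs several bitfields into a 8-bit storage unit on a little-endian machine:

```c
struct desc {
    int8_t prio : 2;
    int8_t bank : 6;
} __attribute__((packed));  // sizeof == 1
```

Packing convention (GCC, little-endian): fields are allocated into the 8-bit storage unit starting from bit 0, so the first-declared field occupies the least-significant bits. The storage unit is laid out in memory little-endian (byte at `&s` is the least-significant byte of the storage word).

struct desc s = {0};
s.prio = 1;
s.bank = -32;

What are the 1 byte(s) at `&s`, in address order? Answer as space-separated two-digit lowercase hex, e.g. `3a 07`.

prio (2b) val=1 bits=0x1 at bit 0: 0x01
bank (6b) val=-32 bits=0x20 at bit 2: 0x81
word = 0x81 → little-endian bytes:
  [0]=0x81

81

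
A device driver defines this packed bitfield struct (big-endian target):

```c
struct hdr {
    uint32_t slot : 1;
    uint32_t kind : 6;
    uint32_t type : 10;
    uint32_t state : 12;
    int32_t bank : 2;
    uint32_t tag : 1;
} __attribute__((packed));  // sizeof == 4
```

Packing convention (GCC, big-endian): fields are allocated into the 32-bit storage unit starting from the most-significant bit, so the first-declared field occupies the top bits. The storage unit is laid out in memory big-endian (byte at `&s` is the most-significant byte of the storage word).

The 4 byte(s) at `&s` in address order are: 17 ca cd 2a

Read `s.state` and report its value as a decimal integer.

[0]=0x17 [1]=0xca [2]=0xcd [3]=0x2a (big-endian) → word 0x17cacd2a
slot:1 @ bit 31 → (0x17cacd2a>>31)&0x1 = 0x0
kind:6 @ bit 25 → (0x17cacd2a>>25)&0x3f = 0xb
type:10 @ bit 15 → (0x17cacd2a>>15)&0x3ff = 0x395
state:12 @ bit 3 → (0x17cacd2a>>3)&0xfff = 0x9a5  ←
bank:2 @ bit 1 → (0x17cacd2a>>1)&0x3 = 0x1
tag:1 @ bit 0 → (0x17cacd2a>>0)&0x1 = 0x0

2469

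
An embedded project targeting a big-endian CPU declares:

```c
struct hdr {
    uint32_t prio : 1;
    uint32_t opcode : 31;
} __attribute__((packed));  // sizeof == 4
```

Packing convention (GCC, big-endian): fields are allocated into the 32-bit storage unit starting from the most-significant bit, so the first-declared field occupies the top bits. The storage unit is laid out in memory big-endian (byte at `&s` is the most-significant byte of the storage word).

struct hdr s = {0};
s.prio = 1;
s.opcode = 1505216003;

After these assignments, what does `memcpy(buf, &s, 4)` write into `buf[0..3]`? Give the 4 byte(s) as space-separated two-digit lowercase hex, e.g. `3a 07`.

prio (1b) val=1 bits=0x1 at bit 31: 0x80000000
opcode (31b) val=1505216003 bits=0x59b7c603 at bit 0: 0xd9b7c603
word = 0xd9b7c603 → big-endian bytes:
  [0]=0xd9  [1]=0xb7  [2]=0xc6  [3]=0x03

d9 b7 c6 03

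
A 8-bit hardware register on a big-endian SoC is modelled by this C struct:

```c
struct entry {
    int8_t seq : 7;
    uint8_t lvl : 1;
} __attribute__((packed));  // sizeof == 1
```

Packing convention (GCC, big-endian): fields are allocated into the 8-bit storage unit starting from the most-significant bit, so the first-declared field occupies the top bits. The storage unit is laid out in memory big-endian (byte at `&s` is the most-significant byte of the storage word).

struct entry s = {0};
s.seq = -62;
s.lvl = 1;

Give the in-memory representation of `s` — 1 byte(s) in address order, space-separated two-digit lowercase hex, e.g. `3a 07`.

seq:7 = -62 → 0x42 << 1 → word 0x84
lvl:1 = 1 → 0x1 << 0 → word 0x85
word = 0x85 → big-endian bytes:
  [0]=0x85

85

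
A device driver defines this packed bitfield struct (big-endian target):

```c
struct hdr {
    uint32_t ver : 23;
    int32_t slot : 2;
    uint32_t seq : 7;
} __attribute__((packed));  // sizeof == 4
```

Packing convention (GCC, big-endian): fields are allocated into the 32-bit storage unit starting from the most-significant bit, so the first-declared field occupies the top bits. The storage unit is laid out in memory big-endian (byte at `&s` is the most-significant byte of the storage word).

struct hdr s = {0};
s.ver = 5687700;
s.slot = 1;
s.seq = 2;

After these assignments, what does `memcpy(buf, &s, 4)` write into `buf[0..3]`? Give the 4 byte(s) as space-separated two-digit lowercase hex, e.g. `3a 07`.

ver:23 = 5687700 → 0x56c994 << 9 → word 0xad932800
slot:2 = 1 → 0x1 << 7 → word 0xad932880
seq:7 = 2 → 0x2 << 0 → word 0xad932882
word = 0xad932882 → big-endian bytes:
  [0]=0xad  [1]=0x93  [2]=0x28  [3]=0x82

ad 93 28 82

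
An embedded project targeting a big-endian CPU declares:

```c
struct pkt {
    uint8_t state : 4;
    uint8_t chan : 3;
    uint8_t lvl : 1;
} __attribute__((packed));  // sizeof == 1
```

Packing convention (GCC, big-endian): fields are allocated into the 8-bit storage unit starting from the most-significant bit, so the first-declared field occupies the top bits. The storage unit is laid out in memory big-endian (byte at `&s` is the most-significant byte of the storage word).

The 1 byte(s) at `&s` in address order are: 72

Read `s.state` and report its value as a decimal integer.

[0]=0x72 (big-endian) → word 0x72
state:4 @ bit 4 → (0x72>>4)&0xf = 0x7  ←
chan:3 @ bit 1 → (0x72>>1)&0x7 = 0x1
lvl:1 @ bit 0 → (0x72>>0)&0x1 = 0x0

7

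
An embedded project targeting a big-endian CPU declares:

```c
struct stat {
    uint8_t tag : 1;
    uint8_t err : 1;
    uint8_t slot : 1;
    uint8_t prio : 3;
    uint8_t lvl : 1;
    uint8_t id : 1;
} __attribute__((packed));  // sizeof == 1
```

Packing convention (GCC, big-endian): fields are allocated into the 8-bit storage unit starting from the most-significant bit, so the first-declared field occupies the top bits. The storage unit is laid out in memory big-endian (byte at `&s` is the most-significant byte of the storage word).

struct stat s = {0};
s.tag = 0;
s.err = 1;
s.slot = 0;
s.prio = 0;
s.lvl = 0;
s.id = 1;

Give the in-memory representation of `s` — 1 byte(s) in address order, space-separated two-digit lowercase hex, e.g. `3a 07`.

41

tag:1 = 0 → 0x0 << 7 → word 0x00
err:1 = 1 → 0x1 << 6 → word 0x40
slot:1 = 0 → 0x0 << 5 → word 0x40
prio:3 = 0 → 0x0 << 2 → word 0x40
lvl:1 = 0 → 0x0 << 1 → word 0x40
id:1 = 1 → 0x1 << 0 → word 0x41
word = 0x41 → big-endian bytes:
  [0]=0x41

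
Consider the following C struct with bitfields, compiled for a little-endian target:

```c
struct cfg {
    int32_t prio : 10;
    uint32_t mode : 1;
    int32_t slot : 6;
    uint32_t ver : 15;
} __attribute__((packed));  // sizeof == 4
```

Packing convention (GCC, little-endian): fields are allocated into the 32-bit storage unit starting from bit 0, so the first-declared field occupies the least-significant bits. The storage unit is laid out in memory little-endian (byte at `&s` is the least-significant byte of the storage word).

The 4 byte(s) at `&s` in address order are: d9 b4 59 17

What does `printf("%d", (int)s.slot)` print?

[0]=0xd9 [1]=0xb4 [2]=0x59 [3]=0x17 (little-endian) → word 0x1759b4d9
prio [0+:10] = (word>>0) & 0x3ff = 217
mode [10+:1] = (word>>10) & 0x1 = 1
slot [11+:6] = (word>>11) & 0x3f = 54  ←
ver [17+:15] = (word>>17) & 0x7fff = 2988
slot signed 6b, MSB=1: 54 - 64 = -10

-10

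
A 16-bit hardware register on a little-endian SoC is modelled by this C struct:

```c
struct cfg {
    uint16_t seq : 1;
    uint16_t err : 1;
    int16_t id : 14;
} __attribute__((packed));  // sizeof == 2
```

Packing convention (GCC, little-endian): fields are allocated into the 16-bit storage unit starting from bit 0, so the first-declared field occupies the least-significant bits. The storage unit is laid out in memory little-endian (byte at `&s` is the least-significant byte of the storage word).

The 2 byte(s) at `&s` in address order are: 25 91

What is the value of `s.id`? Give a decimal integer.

[0]=0x25 [1]=0x91 (little-endian) → word 0x9125
seq [0+:1] = (word>>0) & 0x1 = 1
err [1+:1] = (word>>1) & 0x1 = 0
id [2+:14] = (word>>2) & 0x3fff = 9289  ←
id signed 14b, MSB=1: 9289 - 16384 = -7095

-7095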